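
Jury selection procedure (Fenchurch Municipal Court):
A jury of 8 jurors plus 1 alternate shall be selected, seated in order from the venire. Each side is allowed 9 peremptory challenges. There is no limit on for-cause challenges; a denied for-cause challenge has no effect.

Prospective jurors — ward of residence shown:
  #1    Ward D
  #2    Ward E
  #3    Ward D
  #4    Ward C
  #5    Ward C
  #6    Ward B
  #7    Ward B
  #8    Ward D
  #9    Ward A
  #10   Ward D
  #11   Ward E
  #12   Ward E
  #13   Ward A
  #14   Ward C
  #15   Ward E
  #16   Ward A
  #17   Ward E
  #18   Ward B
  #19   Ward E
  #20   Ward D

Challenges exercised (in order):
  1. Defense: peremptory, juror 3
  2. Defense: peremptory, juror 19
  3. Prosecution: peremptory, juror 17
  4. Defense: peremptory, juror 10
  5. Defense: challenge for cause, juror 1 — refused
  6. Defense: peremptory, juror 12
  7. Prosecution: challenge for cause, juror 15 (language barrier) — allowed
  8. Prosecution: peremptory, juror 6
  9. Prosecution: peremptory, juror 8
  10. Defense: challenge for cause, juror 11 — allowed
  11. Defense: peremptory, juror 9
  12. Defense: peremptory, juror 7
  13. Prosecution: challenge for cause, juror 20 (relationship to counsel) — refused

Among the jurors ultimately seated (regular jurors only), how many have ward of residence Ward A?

2

Removed: #3, #6, #7, #8, #9, #10, #11, #12, #15, #17, #19.
Seated jurors 1–8: #1, #2, #4, #5, #13, #14, #16, #18 (alternates #20 not counted).
Of those, in Ward A: #13, #16 → 2.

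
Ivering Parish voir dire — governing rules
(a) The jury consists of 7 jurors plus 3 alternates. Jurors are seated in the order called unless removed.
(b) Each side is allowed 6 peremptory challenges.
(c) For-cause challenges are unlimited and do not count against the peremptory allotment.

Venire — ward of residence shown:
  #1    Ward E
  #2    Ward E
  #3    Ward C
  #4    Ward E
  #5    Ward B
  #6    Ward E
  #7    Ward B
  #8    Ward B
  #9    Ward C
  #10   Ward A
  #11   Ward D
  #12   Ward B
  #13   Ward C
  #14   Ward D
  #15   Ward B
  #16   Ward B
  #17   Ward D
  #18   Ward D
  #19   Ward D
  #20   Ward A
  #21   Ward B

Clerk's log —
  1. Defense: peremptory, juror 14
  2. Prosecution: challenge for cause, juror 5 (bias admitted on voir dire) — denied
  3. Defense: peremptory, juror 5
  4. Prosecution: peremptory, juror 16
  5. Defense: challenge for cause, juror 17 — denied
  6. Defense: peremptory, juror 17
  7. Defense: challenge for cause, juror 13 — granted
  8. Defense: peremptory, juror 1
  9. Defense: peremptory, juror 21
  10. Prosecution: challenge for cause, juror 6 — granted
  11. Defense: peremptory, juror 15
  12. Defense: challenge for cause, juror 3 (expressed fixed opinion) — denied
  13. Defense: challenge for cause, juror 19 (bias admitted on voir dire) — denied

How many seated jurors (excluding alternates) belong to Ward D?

0

Removed: #1, #5, #6, #13, #14, #15, #16, #17, #21.
Seated jurors 1–7: #2, #3, #4, #7, #8, #9, #10 (alternates #11, #12, #18 not counted).
None of those are in Ward D → 0.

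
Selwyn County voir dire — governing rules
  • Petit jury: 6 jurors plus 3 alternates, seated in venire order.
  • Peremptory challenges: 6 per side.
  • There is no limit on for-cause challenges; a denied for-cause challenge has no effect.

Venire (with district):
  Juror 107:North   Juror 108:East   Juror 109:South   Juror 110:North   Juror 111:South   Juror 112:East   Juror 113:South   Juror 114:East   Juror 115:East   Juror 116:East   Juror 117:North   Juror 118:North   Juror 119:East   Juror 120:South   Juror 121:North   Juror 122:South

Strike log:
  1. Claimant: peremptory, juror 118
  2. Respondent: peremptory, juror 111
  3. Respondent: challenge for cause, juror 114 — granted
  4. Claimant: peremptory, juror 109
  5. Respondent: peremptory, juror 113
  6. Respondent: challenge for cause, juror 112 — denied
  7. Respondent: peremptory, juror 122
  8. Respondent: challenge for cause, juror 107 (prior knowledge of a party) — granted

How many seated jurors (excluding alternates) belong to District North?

Removed: #107, #109, #111, #113, #114, #118, #122.
Seated jurors 1–6: #108, #110, #112, #115, #116, #117 (alternates #119, #120, #121 not counted).
Of those, in District North: #110, #117 → 2.

2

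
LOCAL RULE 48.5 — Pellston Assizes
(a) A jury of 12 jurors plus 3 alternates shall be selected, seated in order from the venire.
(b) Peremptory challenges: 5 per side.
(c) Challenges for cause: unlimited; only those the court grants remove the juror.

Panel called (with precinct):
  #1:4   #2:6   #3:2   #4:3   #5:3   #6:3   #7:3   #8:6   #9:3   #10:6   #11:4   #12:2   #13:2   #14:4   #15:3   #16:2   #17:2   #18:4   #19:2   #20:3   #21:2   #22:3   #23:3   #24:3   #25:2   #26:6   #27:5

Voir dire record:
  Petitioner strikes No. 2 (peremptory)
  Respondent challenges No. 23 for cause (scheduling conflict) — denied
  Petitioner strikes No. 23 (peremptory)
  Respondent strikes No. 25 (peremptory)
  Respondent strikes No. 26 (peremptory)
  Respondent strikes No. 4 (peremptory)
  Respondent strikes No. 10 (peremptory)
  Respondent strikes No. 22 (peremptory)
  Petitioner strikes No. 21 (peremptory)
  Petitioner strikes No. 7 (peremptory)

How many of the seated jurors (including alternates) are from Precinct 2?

Removed: #2, #4, #7, #10, #21, #22, #23, #25, #26.
Seated (15 incl. alternates): #1, #3, #5, #6, #8, #9, #11, #12, #13, #14, #15, #16, #17, #18, #19.
Of those, in Precinct 2: #3, #12, #13, #16, #17, #19 → 6.

6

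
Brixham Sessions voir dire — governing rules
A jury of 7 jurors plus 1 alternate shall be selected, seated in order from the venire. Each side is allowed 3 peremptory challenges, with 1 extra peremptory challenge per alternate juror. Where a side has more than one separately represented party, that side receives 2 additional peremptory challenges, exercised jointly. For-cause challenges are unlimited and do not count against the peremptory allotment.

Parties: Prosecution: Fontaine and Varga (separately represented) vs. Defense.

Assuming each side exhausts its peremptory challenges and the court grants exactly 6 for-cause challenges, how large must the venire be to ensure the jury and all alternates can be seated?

24

Seats to fill: 7 + 1 alternates = 8.
Peremptories — Prosecution: 3 + 1×1 + 2 = 6; Defense: 3 + 1×1 = 4; total 10.
For-cause removals: 6.
Minimum venire: 8 + 10 + 6 = 24.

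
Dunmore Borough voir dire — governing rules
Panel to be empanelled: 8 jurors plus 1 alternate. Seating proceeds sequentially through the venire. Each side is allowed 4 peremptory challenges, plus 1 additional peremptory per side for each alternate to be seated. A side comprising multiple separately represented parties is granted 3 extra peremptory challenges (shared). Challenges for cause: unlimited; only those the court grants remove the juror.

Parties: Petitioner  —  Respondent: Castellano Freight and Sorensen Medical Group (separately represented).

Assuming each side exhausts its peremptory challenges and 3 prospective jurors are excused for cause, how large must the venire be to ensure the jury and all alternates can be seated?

25

Seats to fill: 8 + 1 alternates = 9.
Peremptories — Petitioner: 4 + 1×1 = 5; Respondent: 4 + 1×1 + 3 = 8; total 13.
For-cause removals: 3.
Minimum venire: 9 + 13 + 3 = 25.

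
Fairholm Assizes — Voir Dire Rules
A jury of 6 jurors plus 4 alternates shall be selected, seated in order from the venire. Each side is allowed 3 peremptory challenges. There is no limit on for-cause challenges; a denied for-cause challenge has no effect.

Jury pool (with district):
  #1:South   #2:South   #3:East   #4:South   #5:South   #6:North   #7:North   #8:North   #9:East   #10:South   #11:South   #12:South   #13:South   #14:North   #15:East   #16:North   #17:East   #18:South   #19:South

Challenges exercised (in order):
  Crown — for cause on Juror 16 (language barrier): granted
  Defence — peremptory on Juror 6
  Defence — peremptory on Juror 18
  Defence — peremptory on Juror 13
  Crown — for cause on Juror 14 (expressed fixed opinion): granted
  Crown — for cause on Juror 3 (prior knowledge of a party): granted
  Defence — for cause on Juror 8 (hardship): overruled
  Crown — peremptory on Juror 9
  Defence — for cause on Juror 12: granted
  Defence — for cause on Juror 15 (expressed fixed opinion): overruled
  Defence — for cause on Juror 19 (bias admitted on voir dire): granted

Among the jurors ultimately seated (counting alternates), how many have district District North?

Removed: #3, #6, #9, #12, #13, #14, #16, #18, #19.
Seated (10 incl. alternates): #1, #2, #4, #5, #7, #8, #10, #11, #15, #17.
Of those, in District North: #7, #8 → 2.

2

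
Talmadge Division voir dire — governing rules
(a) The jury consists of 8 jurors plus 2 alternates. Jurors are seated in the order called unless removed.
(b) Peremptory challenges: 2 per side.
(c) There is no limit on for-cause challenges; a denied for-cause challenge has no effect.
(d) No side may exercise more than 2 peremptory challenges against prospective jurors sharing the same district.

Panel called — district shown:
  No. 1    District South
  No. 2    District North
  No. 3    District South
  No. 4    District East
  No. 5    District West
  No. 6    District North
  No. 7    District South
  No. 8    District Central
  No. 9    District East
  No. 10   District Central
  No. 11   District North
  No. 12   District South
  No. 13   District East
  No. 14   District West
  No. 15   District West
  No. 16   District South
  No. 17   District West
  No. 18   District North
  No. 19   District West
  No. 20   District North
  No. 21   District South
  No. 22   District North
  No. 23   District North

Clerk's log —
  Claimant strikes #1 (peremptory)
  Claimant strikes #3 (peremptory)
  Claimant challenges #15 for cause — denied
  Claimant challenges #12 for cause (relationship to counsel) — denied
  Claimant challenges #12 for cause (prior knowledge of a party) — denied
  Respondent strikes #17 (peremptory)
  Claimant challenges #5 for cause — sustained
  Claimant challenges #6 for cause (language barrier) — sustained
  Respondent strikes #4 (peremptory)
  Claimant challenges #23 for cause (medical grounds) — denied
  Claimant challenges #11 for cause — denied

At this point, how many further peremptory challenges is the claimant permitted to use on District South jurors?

0

Claimant peremptories so far: #1, #3 — 2 of 2 used, 0 left overall.
Against District South: #1, #3 — 2 used; per-district cap 2 leaves 0.
Binding limit: min(0, 0) = 0.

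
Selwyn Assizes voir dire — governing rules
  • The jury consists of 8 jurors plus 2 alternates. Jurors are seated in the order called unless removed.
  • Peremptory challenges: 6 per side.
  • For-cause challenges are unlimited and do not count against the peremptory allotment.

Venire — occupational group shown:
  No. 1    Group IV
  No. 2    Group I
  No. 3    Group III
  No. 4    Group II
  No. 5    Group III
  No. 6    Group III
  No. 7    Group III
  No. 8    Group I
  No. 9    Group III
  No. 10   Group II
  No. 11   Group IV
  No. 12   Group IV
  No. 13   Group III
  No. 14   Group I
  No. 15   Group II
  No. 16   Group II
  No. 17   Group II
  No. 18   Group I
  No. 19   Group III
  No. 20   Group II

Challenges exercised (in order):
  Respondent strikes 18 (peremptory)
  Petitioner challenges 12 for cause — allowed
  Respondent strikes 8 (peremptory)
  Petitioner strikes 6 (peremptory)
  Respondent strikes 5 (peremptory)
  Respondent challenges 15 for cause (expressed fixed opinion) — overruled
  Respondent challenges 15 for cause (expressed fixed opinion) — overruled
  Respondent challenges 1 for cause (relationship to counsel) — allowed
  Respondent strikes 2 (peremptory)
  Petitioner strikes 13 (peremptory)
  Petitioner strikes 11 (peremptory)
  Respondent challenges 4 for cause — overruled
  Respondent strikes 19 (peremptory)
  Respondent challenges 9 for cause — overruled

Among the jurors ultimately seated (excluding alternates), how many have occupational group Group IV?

Removed: #1, #2, #5, #6, #8, #11, #12, #13, #18, #19.
Seated jurors 1–8: #3, #4, #7, #9, #10, #14, #15, #16 (alternates #17, #20 not counted).
None of those are in Group IV → 0.

0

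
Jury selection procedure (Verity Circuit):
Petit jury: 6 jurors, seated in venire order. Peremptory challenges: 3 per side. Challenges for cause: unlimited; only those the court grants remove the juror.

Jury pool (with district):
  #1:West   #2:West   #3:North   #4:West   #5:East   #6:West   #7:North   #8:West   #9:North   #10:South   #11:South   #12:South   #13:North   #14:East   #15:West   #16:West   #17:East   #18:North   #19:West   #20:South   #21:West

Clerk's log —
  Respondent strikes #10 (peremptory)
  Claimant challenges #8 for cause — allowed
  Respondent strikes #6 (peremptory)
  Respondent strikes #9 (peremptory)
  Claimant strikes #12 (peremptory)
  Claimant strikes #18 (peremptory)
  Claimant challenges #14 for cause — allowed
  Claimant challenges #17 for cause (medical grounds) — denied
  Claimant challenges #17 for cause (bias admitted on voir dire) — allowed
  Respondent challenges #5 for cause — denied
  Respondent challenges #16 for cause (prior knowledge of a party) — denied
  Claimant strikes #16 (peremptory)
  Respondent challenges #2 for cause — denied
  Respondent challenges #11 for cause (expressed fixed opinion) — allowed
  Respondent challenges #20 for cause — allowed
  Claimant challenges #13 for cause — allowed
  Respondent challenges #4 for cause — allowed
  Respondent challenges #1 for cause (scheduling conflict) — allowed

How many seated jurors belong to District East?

Removed: #1, #4, #6, #8, #9, #10, #11, #12, #13, #14, #16, #17, #18, #20.
Seated jurors 1–6: #2, #3, #5, #7, #15, #19.
Of those, in District East: #5 → 1.

1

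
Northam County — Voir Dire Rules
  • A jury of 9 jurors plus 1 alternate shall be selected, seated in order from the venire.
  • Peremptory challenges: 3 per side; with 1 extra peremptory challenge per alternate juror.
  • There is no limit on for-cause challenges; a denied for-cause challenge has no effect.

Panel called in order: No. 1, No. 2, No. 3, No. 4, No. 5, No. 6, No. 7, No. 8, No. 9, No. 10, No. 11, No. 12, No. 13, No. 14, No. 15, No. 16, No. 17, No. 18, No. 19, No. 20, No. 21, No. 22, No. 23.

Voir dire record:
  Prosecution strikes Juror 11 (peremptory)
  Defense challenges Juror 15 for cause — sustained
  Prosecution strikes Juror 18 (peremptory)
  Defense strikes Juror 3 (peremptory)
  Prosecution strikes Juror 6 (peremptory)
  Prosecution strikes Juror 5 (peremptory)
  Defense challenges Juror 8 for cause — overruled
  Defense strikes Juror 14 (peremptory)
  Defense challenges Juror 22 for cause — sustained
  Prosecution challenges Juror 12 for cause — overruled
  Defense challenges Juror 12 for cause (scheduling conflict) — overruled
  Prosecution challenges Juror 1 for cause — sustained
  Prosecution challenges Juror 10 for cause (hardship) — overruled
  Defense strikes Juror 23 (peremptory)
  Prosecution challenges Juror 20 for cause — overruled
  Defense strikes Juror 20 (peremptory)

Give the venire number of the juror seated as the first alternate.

17

Removed: #1, #3, #5, #6, #11, #14, #15, #18, #20, #22, #23. (#8, #10, #12 stay — for-cause denied.)
Seating in order: seats 1–9 → #2, #4, #7, #8, #9, #10, #12, #13, #16; alternates → #17.
So alternate 1 is #17.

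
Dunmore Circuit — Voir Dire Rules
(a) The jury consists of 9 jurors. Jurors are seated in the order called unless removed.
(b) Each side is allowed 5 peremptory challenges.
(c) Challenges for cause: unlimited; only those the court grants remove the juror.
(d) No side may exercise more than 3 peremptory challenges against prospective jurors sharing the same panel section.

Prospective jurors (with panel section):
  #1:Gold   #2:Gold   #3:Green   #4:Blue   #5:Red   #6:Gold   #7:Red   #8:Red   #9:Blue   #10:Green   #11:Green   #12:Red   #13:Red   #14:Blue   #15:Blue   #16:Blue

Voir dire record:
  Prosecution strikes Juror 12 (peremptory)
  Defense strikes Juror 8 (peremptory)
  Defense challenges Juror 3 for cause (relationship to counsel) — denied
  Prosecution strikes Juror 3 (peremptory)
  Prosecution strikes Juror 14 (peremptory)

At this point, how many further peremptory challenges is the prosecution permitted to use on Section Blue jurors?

Prosecution peremptories so far: #12, #3, #14 — 3 of 5 used, 2 left overall.
Against Section Blue: #14 — 1 used; per-section cap 3 leaves 2.
Binding limit: min(2, 2) = 2.

2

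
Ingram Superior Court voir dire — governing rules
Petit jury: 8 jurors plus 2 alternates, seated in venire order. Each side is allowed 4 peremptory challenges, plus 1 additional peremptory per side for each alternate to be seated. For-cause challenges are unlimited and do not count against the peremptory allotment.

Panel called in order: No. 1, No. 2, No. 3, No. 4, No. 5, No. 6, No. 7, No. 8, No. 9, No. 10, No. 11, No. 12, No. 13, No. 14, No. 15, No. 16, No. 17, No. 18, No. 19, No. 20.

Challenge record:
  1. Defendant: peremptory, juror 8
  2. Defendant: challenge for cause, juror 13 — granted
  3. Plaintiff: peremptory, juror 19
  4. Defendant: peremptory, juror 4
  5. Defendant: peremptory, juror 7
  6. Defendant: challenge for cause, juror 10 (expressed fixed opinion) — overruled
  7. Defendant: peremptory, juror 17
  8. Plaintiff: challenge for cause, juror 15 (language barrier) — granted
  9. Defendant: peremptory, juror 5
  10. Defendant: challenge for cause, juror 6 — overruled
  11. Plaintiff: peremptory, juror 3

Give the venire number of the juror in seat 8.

14

Removed: #3, #4, #5, #7, #8, #13, #15, #17, #19. (#6, #10 stay — for-cause denied.)
Seating in order: seats 1–8 → #1, #2, #6, #9, #10, #11, #12, #14; alternates → #16, #18.
So seat 8 is #14.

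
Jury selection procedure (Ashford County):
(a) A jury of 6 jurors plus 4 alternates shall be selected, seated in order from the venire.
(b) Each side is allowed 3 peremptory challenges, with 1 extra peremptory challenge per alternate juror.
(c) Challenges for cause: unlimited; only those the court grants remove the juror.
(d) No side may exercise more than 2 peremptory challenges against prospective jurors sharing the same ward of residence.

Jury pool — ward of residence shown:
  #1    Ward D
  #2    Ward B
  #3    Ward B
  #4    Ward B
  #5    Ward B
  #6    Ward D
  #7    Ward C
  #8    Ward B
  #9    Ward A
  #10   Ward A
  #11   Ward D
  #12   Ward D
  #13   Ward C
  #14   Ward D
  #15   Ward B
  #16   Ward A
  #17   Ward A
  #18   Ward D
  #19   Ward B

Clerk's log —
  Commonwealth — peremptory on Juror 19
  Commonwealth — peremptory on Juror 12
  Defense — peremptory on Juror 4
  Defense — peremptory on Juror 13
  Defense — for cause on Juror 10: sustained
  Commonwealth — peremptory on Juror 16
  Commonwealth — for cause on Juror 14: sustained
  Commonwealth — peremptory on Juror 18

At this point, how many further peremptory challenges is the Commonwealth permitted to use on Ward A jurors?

Commonwealth peremptories so far: #19, #12, #16, #18 — 4 of 7 used, 3 left overall.
Against Ward A: #16 — 1 used; per-ward cap 2 leaves 1.
Binding limit: min(3, 1) = 1.

1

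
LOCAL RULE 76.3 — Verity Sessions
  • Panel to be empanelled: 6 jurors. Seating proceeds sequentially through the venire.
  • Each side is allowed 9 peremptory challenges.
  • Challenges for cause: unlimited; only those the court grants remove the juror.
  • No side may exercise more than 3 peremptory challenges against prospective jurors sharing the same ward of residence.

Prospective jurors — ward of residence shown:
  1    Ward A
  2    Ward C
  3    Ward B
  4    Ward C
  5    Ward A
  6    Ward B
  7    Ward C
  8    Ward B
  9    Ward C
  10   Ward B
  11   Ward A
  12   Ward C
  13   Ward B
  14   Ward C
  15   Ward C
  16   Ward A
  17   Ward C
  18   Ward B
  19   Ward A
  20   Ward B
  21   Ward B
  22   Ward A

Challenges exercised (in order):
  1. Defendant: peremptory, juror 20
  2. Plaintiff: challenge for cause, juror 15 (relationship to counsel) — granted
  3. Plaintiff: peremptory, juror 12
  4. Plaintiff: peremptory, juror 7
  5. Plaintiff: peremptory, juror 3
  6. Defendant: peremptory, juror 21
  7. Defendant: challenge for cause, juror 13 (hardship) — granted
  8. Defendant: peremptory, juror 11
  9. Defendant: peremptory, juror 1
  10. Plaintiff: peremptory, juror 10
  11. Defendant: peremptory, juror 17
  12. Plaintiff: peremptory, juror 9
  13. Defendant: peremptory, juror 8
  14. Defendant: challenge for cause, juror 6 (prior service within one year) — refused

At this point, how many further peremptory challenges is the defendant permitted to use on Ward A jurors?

1

Defendant peremptories so far: #20, #21, #11, #1, #17, #8 — 6 of 9 used, 3 left overall.
Against Ward A: #11, #1 — 2 used; per-ward cap 3 leaves 1.
Binding limit: min(3, 1) = 1.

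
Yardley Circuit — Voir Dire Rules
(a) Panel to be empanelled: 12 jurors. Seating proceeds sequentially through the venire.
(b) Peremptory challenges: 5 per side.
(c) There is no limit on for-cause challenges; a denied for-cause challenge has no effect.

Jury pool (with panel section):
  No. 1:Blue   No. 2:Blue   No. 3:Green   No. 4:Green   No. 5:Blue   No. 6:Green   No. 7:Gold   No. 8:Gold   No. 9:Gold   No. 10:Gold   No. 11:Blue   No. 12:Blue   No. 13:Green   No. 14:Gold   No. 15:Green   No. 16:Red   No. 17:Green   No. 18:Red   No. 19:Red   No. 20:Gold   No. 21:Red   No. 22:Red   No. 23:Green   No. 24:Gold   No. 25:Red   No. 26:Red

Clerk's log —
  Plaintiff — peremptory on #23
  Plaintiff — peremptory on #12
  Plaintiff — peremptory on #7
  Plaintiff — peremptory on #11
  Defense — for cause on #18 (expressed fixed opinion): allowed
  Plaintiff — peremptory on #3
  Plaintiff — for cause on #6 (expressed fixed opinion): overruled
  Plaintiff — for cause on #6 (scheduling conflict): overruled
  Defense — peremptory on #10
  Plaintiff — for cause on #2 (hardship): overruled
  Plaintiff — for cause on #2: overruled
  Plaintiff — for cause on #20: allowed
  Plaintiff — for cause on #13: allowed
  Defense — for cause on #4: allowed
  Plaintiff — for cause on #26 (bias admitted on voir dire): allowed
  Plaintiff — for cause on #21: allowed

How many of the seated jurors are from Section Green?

Removed: #3, #4, #7, #10, #11, #12, #13, #18, #20, #21, #23, #26.
Seated jurors 1–12: #1, #2, #5, #6, #8, #9, #14, #15, #16, #17, #19, #22.
Of those, in Section Green: #6, #15, #17 → 3.

3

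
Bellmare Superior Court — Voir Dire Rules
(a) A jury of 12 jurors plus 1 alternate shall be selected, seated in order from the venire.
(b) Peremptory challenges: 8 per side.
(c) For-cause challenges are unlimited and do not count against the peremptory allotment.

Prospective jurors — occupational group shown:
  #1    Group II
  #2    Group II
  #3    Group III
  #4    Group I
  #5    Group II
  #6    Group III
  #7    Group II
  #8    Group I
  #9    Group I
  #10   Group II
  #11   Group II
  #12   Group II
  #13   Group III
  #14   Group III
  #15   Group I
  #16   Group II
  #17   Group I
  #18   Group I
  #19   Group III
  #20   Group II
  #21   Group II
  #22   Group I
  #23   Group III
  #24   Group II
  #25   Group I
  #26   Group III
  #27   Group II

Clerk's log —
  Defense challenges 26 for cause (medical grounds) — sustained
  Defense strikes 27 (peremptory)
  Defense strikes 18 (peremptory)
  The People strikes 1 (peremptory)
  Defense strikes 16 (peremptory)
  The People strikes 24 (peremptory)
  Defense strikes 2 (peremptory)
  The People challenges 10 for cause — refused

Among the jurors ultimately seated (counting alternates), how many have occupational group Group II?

Removed: #1, #2, #16, #18, #24, #26, #27.
Seated (13 incl. alternates): #3, #4, #5, #6, #7, #8, #9, #10, #11, #12, #13, #14, #15.
Of those, in Group II: #5, #7, #10, #11, #12 → 5.

5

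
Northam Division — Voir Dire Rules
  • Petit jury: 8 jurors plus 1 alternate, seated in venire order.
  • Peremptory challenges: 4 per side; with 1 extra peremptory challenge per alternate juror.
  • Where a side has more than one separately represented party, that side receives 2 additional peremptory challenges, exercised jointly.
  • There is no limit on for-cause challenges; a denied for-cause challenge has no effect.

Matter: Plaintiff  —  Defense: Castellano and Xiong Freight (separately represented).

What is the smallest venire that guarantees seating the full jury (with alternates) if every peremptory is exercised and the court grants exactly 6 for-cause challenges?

Seats to fill: 8 + 1 alternates = 9.
Peremptories — Plaintiff: 4 + 1×1 = 5; Defense: 4 + 1×1 + 2 = 7; total 12.
For-cause removals: 6.
Minimum venire: 9 + 12 + 6 = 27.

27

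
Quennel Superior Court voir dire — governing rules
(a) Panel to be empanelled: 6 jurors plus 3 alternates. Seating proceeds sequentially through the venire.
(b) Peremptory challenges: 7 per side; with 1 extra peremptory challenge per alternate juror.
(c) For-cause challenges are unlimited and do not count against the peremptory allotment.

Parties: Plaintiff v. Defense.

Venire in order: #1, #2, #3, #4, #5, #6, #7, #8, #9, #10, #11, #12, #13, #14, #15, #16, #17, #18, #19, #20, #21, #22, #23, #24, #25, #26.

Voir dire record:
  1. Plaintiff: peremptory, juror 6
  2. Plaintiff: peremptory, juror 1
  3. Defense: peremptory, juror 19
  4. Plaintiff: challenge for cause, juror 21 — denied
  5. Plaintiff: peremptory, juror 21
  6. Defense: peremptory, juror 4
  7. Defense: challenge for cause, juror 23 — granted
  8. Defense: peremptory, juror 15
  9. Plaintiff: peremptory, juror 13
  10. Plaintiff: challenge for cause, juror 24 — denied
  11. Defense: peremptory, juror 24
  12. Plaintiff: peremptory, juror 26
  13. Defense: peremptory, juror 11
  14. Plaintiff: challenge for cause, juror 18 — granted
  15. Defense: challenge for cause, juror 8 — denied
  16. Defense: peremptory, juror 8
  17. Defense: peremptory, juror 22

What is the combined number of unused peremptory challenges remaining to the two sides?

8

Plaintiff allotment: 7 base + 1 × 3 alternates = 10. Defense allotment: 7 base + 1 × 3 alternates = 10.
Plaintiff peremptories used: #6, #1, #21, #13, #26 — 5 (for-cause on #21, #24, #18 don't count).
Defense peremptories used: #19, #4, #15, #24, #11, #8, #22 — 7 (for-cause on #23, #8 don't count).
Remaining: (10 − 5) + (10 − 7) = 8.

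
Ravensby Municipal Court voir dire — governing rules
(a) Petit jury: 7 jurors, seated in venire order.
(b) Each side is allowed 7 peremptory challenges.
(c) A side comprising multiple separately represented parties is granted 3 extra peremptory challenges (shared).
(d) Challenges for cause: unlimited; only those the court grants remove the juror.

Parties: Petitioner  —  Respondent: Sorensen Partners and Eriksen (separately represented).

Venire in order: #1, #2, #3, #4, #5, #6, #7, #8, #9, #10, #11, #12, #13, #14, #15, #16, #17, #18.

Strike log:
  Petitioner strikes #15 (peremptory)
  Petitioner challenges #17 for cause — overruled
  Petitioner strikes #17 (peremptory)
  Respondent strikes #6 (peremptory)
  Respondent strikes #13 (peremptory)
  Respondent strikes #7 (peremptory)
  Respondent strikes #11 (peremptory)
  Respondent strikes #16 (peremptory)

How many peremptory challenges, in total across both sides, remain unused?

Petitioner allotment: 7. Respondent allotment: 7 base + 3 multi-party = 10.
Petitioner peremptories used: #15, #17 — 2 (the for-cause on #17 doesn't count).
Respondent peremptories used: #6, #13, #7, #11, #16 — 5.
Remaining: (7 − 2) + (10 − 5) = 10.

10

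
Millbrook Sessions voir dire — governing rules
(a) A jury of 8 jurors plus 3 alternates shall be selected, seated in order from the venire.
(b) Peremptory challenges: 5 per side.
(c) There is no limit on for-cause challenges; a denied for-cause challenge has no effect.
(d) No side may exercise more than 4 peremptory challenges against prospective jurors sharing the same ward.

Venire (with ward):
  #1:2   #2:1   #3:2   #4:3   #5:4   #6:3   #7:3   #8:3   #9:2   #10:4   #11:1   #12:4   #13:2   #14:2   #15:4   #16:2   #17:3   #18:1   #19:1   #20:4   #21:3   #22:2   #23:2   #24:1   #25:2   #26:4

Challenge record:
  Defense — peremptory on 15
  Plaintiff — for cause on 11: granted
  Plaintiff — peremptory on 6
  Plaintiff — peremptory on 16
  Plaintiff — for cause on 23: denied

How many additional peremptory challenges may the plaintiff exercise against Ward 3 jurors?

Plaintiff peremptories so far: #6, #16 — 2 of 5 used, 3 left overall.
Against Ward 3: #6 — 1 used; per-ward cap 4 leaves 3.
Binding limit: min(3, 3) = 3.

3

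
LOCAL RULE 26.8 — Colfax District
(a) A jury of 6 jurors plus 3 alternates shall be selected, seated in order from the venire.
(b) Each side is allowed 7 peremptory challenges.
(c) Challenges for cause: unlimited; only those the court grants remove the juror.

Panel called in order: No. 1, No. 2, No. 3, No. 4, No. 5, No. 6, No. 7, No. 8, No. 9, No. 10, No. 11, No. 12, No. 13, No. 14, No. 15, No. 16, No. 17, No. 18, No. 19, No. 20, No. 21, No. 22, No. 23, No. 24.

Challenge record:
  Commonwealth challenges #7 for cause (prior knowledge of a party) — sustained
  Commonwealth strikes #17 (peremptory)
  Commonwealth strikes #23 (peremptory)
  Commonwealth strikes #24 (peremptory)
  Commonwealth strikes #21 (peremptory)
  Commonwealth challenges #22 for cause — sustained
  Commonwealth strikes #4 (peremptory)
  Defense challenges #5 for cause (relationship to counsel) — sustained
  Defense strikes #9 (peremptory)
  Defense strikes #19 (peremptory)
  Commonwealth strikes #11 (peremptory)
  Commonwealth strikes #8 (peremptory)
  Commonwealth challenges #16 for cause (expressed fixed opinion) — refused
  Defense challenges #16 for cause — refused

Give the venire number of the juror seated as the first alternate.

Removed: #4, #5, #7, #8, #9, #11, #17, #19, #21, #22, #23, #24. (#16 stays — for-cause denied.)
Seating in order: seats 1–6 → #1, #2, #3, #6, #10, #12; alternates → #13, #14, #15.
So alternate 1 is #13.

13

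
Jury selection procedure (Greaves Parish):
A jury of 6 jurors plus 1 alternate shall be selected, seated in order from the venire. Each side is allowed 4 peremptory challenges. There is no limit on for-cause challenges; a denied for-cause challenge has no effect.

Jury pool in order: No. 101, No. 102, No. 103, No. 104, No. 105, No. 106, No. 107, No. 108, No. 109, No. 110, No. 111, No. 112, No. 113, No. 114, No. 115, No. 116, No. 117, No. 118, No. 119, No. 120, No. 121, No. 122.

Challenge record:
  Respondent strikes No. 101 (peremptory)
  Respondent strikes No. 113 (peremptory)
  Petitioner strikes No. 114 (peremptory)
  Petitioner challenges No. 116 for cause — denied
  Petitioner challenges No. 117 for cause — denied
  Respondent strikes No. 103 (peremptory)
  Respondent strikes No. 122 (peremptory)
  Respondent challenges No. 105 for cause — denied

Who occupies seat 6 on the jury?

Removed: #101, #103, #113, #114, #122. (#105, #116, #117 stay — for-cause denied.)
Seating in order: seats 1–6 → #102, #104, #105, #106, #107, #108; alternates → #109.
So seat 6 is #108.

108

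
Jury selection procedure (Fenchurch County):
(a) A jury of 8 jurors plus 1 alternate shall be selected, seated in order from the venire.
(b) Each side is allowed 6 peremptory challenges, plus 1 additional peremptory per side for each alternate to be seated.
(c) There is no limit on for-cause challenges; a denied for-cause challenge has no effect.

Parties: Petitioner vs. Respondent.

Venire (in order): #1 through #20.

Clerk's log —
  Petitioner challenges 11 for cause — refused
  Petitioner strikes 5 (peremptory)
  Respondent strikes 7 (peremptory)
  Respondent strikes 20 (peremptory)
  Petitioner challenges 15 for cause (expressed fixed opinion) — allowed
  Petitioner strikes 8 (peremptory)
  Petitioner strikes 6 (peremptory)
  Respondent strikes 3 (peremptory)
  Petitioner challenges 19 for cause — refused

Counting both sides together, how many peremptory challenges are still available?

Petitioner allotment: 6 base + 1 × 1 alternate = 7. Respondent allotment: 6 base + 1 × 1 alternate = 7.
Petitioner peremptories used: #5, #8, #6 — 3 (for-cause on #11, #15, #19 don't count).
Respondent peremptories used: #7, #20, #3 — 3.
Remaining: (7 − 3) + (7 − 3) = 8.

8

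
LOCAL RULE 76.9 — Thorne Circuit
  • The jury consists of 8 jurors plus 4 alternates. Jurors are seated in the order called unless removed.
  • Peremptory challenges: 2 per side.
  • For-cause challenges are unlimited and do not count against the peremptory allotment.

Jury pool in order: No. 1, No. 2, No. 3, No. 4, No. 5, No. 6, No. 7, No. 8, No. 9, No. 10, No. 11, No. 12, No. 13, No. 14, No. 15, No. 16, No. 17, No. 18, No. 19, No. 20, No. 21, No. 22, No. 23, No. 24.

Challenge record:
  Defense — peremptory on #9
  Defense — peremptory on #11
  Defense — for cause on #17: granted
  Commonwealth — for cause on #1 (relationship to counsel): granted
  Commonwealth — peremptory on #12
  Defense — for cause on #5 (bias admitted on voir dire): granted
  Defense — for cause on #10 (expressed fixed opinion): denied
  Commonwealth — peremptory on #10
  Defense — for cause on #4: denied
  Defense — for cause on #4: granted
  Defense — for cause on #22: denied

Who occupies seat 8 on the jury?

15

Removed: #1, #4, #5, #9, #10, #11, #12, #17. (#22 stays — for-cause denied.)
Seating in order: seats 1–8 → #2, #3, #6, #7, #8, #13, #14, #15; alternates → #16, #18, #19, #20.
So seat 8 is #15.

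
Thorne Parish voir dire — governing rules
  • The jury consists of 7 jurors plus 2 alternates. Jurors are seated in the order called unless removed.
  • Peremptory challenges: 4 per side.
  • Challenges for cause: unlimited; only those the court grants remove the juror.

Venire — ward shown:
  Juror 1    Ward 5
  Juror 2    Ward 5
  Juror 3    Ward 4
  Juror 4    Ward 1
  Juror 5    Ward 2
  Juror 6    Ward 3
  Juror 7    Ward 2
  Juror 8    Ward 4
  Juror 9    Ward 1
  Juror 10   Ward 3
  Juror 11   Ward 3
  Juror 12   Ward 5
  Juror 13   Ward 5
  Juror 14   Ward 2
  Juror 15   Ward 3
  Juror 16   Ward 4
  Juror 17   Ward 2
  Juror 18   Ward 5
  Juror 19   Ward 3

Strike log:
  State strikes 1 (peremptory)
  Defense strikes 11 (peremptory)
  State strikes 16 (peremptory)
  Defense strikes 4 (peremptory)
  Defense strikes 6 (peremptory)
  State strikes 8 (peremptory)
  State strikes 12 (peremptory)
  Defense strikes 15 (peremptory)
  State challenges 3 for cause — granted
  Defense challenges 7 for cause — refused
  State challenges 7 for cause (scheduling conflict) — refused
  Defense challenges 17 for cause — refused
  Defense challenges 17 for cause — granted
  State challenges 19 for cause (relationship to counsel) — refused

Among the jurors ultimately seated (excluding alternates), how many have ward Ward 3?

Removed: #1, #3, #4, #6, #8, #11, #12, #15, #16, #17.
Seated jurors 1–7: #2, #5, #7, #9, #10, #13, #14 (alternates #18, #19 not counted).
Of those, in Ward 3: #10 → 1.

1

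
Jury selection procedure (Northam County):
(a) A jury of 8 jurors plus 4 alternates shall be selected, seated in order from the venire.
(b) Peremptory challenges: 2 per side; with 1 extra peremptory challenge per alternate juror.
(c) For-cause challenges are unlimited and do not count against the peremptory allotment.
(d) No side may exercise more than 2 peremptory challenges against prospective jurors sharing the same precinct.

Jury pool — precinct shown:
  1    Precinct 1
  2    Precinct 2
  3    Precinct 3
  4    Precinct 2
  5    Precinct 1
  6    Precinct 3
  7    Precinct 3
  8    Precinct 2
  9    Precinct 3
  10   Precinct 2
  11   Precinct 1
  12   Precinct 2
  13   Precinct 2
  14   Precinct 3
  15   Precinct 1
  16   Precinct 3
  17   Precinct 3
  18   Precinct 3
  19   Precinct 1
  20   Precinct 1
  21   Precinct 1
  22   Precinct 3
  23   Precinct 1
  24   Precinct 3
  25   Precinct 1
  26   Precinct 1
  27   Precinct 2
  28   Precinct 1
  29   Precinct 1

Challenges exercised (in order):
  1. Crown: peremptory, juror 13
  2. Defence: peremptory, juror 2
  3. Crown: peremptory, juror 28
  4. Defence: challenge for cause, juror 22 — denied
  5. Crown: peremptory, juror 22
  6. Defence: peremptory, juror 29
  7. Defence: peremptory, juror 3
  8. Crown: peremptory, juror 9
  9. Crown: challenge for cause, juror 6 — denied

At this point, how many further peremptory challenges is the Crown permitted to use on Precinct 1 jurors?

Crown peremptories so far: #13, #28, #22, #9 — 4 of 6 used, 2 left overall.
Against Precinct 1: #28 — 1 used; per-precinct cap 2 leaves 1.
Binding limit: min(2, 1) = 1.

1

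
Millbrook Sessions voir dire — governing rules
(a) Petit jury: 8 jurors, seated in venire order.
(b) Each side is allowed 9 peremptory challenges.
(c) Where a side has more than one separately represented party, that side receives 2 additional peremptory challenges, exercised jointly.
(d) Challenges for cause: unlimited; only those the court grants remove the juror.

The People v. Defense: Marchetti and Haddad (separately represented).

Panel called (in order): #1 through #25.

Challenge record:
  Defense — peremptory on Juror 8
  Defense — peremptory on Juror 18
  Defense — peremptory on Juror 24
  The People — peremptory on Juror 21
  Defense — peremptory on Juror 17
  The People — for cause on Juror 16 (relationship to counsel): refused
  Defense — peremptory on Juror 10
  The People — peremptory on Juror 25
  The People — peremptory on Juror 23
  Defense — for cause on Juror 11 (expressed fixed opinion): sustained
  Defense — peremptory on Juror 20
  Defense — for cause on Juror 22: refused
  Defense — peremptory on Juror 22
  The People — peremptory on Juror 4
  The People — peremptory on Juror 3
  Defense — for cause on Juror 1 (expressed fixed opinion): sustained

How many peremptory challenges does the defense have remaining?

Defense allotment: 9 base + 2 multi-party = 11.
Defense peremptories used: #8, #18, #24, #17, #10, #20, #22 — 7 (for-cause on #11, #22, #1 don't count).
Remaining: 11 − 7 = 4.

4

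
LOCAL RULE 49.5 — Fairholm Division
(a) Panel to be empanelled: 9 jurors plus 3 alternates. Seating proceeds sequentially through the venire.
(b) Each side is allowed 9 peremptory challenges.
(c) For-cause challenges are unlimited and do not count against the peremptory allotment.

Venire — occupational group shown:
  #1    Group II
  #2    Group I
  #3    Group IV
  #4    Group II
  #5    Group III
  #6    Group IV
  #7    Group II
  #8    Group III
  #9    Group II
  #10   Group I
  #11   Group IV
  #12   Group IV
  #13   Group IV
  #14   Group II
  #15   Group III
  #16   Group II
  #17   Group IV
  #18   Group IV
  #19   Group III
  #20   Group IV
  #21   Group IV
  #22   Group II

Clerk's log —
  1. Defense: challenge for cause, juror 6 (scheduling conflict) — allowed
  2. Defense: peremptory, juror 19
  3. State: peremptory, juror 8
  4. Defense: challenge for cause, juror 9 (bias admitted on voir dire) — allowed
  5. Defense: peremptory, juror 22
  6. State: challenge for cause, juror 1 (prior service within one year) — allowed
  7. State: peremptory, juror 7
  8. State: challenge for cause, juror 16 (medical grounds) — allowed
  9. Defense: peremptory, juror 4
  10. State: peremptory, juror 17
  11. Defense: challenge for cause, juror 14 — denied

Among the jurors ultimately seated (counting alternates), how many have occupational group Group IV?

7

Removed: #1, #4, #6, #7, #8, #9, #16, #17, #19, #22.
Seated (12 incl. alternates): #2, #3, #5, #10, #11, #12, #13, #14, #15, #18, #20, #21.
Of those, in Group IV: #3, #11, #12, #13, #18, #20, #21 → 7.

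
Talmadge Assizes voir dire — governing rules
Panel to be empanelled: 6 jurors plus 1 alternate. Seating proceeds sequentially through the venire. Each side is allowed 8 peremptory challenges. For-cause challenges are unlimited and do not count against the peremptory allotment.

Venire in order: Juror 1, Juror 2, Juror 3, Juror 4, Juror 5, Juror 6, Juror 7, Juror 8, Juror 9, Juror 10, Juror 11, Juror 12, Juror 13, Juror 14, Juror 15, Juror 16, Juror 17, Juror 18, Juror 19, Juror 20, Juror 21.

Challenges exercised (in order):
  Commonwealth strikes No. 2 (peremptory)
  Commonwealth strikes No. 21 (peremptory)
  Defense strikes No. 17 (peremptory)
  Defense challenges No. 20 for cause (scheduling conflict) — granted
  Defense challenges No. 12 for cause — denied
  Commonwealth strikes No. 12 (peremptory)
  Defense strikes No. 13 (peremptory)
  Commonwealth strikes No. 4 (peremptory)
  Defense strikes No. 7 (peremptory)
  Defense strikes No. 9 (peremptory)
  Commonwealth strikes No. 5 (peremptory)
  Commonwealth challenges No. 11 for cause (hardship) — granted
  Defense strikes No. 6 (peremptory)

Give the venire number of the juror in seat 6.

15

Removed: #2, #4, #5, #6, #7, #9, #11, #12, #13, #17, #20, #21.
Seating in order: seats 1–6 → #1, #3, #8, #10, #14, #15; alternates → #16.
So seat 6 is #15.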